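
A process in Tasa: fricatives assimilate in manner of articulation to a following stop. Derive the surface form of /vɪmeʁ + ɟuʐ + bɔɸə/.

[vɪmeɢɟuɖbɔɸə]

/ʁ/ is a voiced uvular fricative. The following trigger /ɟ/ is a stop, so /ʁ/ must become a stop as well.
Changing only its manner to stop gives [ɢ] — the voiced uvular stop.
The same rule applies at the second boundary: /ʐ/ → [ɖ] next to /b/.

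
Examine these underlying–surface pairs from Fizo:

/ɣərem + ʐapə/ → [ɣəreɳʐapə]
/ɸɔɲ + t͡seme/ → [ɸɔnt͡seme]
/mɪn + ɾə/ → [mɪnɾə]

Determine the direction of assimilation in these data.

The segment that alternates is /m/, which surfaces as [ɳ] when adjacent to /ʐ/.
/m/ is bilabial while /ʐ/ is retroflex; the output [ɳ] is retroflex, matching the trigger — so the feature that spreads is place.
Checking the remaining alternation: /ɲ/ → [n] before /t͡s/ (palatal → alveolar, matching alveolar) — only place changes, and always toward the following segment.
No alternation appears in [mɪnɾə]: there the adjacent consonants already agree in place (/n/ and /ɾ/ are both alveolar), so this form is consistent with the same rule.
The trigger is the following segment, so the direction is regressive (anticipatory).

regressive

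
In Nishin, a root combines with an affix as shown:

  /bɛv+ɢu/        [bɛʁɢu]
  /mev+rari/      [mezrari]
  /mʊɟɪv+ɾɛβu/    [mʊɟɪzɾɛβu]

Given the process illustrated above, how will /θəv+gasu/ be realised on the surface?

[θəɣgasu]

The data show regressive place assimilation: /v/ → [ʁ] before /ɢ/; /v/ → [z] before /r/; /v/ → [z] before /ɾ/. In each pair only place changes, matching the following consonant, while manner and voice stay constant.
/v/ is a voiced labiodental fricative. The following trigger /g/ is velar, so /v/ must become velar as well.
A voiced velar fricative is [ɣ], so the surface segment is [ɣ].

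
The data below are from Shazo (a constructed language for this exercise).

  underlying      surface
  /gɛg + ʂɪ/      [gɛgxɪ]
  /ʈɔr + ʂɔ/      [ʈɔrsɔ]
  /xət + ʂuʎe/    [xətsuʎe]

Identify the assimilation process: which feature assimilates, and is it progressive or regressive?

Comparing underlying and surface forms, /ʂ/ → [x] is the alternation; the neighbouring /g/ is constant.
The change retroflex → velar matches the place of the preceding /g/, identifying this as place assimilation.
Manner and voice are unchanged, so the assimilation is partial, not total.
The same holds elsewhere in the data: /ʂ/ → [s] after /r/ (retroflex → alveolar, matching alveolar); /ʂ/ → [s] after /t/ (retroflex → alveolar, matching alveolar) — only place changes, and always toward the preceding segment.
Since the segment that changes follows the conditioning segment, the assimilation is progressive.

progressive place assimilation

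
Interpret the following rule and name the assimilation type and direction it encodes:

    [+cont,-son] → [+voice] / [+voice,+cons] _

The target ([+cont,-son], fricatives) acquires [+voice] next to a voiced consonant ([+voice,+cons]) — it takes on the voicing of its neighbour, so the feature that spreads is voicing.
Since the environment is written before the underscore, the trigger precedes the target; the direction is progressive.

progressive voicing assimilation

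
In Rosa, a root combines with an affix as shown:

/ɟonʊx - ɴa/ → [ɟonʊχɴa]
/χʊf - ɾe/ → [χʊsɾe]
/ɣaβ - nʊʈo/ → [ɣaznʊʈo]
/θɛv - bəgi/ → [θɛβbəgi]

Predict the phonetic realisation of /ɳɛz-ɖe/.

The data show regressive place assimilation: /x/ → [χ] before /ɴ/; /f/ → [s] before /ɾ/; /β/ → [z] before /n/; /v/ → [β] before /b/. In each pair only place changes, matching the following consonant, while manner and voice stay constant.
/z/ is a voiced alveolar fricative. The following trigger /ɖ/ is retroflex, so /z/ must become retroflex as well.
The voiced retroflex fricative is [ʐ], so /z/ → [ʐ].

[ɳɛʐɖe]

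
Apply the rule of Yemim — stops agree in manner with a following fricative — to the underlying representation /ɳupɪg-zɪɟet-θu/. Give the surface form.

/g/ is a voiced velar stop. The following trigger /z/ is a fricative, so /g/ must become a fricative as well.
The voiced velar fricative is [ɣ], so /g/ → [ɣ].
At the second juncture, /t/ likewise becomes [s] adjacent to /θ/.

[ɳupɪɣzɪɟesθu]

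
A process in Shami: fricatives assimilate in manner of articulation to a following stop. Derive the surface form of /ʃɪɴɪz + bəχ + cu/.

/z/ is a voiced alveolar fricative. The following trigger /b/ is a stop, so /z/ must become a stop as well.
A voiced alveolar stop is [d], so the surface segment is [d].
At the second juncture, /χ/ likewise becomes [q] adjacent to /c/.

[ʃɪɴɪdbəqcu]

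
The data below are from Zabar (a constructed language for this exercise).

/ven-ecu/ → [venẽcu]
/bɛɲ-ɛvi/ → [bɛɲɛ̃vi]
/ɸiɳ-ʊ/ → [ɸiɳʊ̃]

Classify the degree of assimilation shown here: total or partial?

partial assimilation

The vowel /e/ surfaces as nasalised [ẽ] next to the preceding nasal /n/ — it has acquired the [+nasal] feature of its neighbour.
The other forms show the same pattern: /ɛ/ → [ɛ̃] after /ɲ/; /ʊ/ → [ʊ̃] after /ɳ/ — each time a vowel is nasalised next to a preceding nasal.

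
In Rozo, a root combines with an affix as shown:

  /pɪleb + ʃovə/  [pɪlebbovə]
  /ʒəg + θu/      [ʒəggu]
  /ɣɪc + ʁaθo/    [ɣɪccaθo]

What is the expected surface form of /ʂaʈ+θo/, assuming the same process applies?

The data show progressive total assimilation (/ʃ/ → [b] after /b/; /θ/ → [g] after /g/; /ʁ/ → [c] after /c/): in every case the target segment becomes identical to its preceding neighbour, copying more than a single feature.
/θ/ is the segment targeted by the rule; it sits immediately after /ʈ/, so it assimilates completely and surfaces as [ʈ].

[ʂaʈʈo]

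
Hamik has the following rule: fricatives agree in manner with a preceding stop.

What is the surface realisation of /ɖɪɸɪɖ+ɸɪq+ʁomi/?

[ɖɪɸɪɖpɪqɢomi]

/ɸ/ is a voiceless bilabial fricative. The preceding trigger /ɖ/ is a stop, so /ɸ/ must become a stop as well.
The voiceless bilabial stop is [p], so /ɸ/ → [p].
At the second juncture, /ʁ/ likewise becomes [ɢ] adjacent to /q/.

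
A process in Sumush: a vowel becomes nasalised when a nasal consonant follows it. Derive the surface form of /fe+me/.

[fẽme]

The vowel /e/ is adjacent to the following nasal /m/, so it acquires [+nasal] and surfaces as [ẽ].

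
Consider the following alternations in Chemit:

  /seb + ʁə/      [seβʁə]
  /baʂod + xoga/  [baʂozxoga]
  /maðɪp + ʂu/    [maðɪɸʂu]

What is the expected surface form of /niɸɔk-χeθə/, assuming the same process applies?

[niɸɔxχeθə]

The data show regressive manner assimilation: /b/ → [β] before /ʁ/; /d/ → [z] before /x/; /p/ → [ɸ] before /ʂ/. In each pair only manner changes, matching the following consonant, while place and voice stay constant.
The rule targets /k/ (voiceless velar stop), which sits before the trigger /χ/ (fricative).
The voiceless velar fricative is [x], so /k/ → [x].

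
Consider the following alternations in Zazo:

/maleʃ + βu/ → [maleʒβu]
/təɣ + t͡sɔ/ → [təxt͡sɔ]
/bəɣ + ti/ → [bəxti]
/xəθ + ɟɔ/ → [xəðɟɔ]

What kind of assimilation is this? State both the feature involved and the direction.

Underlying /ʃ/ is realised as [ʒ] next to /β/; /β/ itself does not change.
The change voiceless → voiced matches the voicing of the following /β/, identifying this as voicing assimilation.
Place and manner are unchanged, so the assimilation is partial, not total.
Checking the remaining alternations: /ɣ/ → [x] before /t͡s/ (voiced → voiceless, matching voiceless); /ɣ/ → [x] before /t/ (voiced → voiceless, matching voiceless); /θ/ → [ð] before /ɟ/ (voiceless → voiced, matching voiced) — only voicing changes, and always toward the following segment.
The trigger is the following segment, so the direction is regressive (anticipatory).

regressive voicing assimilation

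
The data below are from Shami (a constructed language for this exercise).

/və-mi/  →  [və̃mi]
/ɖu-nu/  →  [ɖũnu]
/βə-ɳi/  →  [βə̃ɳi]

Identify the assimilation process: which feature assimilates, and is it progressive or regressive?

The vowel /ə/ surfaces as nasalised [ə̃] next to the following nasal /m/ — it has acquired the [+nasal] feature of its neighbour.
Likewise in the remaining data: /u/ → [ũ] before /n/; /ə/ → [ə̃] before /ɳ/ — each time a vowel is nasalised next to a following nasal.
Because the conditioning nasal is to the right of the vowel that changes, the process is regressive (anticipatory).

regressive nasality assimilation (vowel nasalisation)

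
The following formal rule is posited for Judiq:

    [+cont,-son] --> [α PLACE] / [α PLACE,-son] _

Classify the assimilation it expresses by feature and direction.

progressive place assimilation

The shared variable α links the value of the place features (abbreviated [PLACE]) on the target to the same value on the neighbouring segment, so place is the feature that assimilates.
The conditioning segment sits to the left of the focus bar, meaning the trigger precedes the segment that changes — progressive assimilation.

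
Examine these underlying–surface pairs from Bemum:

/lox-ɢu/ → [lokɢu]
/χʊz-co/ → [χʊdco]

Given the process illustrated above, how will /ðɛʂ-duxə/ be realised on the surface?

The data show regressive manner assimilation: /x/ → [k] before /ɢ/; /z/ → [d] before /c/. In each pair only manner changes, matching the following consonant, while place and voice stay constant.
/ʂ/ is a voiceless retroflex fricative. The following trigger /d/ is a stop, so /ʂ/ must become a stop as well.
Changing only its manner to stop gives [ʈ] — the voiceless retroflex stop.

[ðɛʈduxə]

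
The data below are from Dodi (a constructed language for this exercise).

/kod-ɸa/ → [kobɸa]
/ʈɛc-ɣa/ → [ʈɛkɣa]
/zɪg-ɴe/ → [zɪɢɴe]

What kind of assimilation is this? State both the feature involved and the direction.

The segment that alternates is /d/, which surfaces as [b] when adjacent to /ɸ/.
/d/ is alveolar while /ɸ/ is bilabial; the output [b] is bilabial, matching the trigger — so the feature that spreads is place.
Manner and voice are unchanged, so the assimilation is partial, not total.
The other alternating forms pattern the same way: /c/ → [k] before /ɣ/ (palatal → velar, matching velar); /g/ → [ɢ] before /ɴ/ (velar → uvular, matching uvular) — only place changes, and always toward the following segment.
Since the segment that changes precedes the conditioning segment, the assimilation is regressive.

regressive place assimilation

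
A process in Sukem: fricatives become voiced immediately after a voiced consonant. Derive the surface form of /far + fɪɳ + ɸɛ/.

[farvɪɳβɛ]

The rule targets /f/ (voiceless labiodental fricative), which sits after the trigger /r/ (voiced).
A voiced labiodental fricative is [v], so the surface segment is [v].
At the second juncture, /ɸ/ likewise becomes [β] adjacent to /ɳ/.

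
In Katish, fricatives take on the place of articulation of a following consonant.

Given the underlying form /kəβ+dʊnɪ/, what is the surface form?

[kəzdʊnɪ]

/β/ is a voiced bilabial fricative. The following trigger /d/ is alveolar, so /β/ must become alveolar as well.
The voiced alveolar fricative is [z], so /β/ → [z].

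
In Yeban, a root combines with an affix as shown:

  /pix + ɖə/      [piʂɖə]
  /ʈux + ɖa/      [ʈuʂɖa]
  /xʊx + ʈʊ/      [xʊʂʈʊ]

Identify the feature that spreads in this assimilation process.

place

The segment that alternates is /x/, which surfaces as [ʂ] when adjacent to /ɖ/.
The change velar → retroflex matches the place of the following /ɖ/, identifying this as place assimilation.
The same holds elsewhere in the data: /x/ → [ʂ] before /ʈ/ (velar → retroflex, matching retroflex) — only place changes, and always toward the following segment.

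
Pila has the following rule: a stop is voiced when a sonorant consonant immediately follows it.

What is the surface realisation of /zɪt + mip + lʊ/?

The rule targets /t/ (voiceless alveolar stop), which sits before the trigger /m/ (voiced).
Changing only its voicing to voiced gives [d] — the voiced alveolar stop.
The same rule applies at the second boundary: /p/ → [b] next to /l/.

[zɪdmiblʊ]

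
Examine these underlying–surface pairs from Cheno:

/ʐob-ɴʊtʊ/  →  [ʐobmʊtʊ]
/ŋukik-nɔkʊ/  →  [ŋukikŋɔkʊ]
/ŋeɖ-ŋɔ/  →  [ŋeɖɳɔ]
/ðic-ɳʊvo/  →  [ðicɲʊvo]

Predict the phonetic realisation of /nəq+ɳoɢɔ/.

[nəqɴoɢɔ]

The data show progressive place assimilation: /ɴ/ → [m] after /b/; /n/ → [ŋ] after /k/; /ŋ/ → [ɳ] after /ɖ/; /ɳ/ → [ɲ] after /c/. In each pair only place changes, matching the preceding consonant, while manner and voice stay constant.
/ɳ/ is a voiced retroflex nasal. The preceding trigger /q/ is uvular, so /ɳ/ must become uvular as well.
The voiced uvular nasal is [ɴ], so /ɳ/ → [ɴ].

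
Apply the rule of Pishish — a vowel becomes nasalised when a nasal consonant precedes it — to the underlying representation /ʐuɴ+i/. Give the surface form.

[ʐuɴĩ]

The vowel /i/ is adjacent to the preceding nasal /ɴ/, so it acquires [+nasal] and surfaces as [ĩ].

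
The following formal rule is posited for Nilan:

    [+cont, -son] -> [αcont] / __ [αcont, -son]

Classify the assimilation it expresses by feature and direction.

regressive manner assimilation

The shared variable α links the value of [cont] on the target to that of the neighbouring obstruent. [cont] distinguishes stops from fricatives — a manner-of-articulation feature — so this is manner assimilation.
The conditioning segment sits to the right of the focus bar, meaning the trigger follows the segment that changes — regressive assimilation.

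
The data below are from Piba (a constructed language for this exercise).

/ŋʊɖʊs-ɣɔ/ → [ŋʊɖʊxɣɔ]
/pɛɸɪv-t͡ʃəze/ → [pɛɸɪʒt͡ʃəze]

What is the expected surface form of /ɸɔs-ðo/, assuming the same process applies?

[ɸɔθðo]

The data show regressive place assimilation: /s/ → [x] before /ɣ/; /v/ → [ʒ] before /t͡ʃ/. In each pair only place changes, matching the following consonant, while manner and voice stay constant.
/s/ is a voiceless alveolar fricative. The following trigger /ð/ is dental, so /s/ must become dental as well.
Changing only its place to dental gives [θ] — the voiceless dental fricative.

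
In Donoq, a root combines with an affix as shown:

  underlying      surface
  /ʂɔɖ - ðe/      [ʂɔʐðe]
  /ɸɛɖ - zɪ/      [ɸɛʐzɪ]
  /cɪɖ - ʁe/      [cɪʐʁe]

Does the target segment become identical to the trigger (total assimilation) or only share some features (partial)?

partial assimilation

Underlying /ɖ/ is realised as [ʐ] next to /ð/; /ð/ itself does not change.
The change stop → fricative matches the manner of the following /ð/, identifying this as manner assimilation.
Place and voice are unchanged, so the assimilation is partial, not total.
The other alternating forms pattern the same way: /ɖ/ → [ʐ] before /z/ (stop → fricative, matching a fricative); /ɖ/ → [ʐ] before /ʁ/ (stop → fricative, matching a fricative) — only manner changes, and always toward the following segment.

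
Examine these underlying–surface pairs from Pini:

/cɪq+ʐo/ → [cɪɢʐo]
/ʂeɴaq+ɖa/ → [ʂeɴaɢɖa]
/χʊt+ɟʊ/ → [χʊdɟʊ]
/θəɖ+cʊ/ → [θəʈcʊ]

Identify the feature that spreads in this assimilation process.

voicing

Underlying /q/ is realised as [ɢ] next to /ʐ/; /ʐ/ itself does not change.
/q/ is voiceless while /ʐ/ is voiced; the output [ɢ] is voiced, matching the trigger — so the feature that spreads is voicing.
The same holds elsewhere in the data: /q/ → [ɢ] before /ɖ/ (voiceless → voiced, matching voiced); /t/ → [d] before /ɟ/ (voiceless → voiced, matching voiced); /ɖ/ → [ʈ] before /c/ (voiced → voiceless, matching voiceless) — only voicing changes, and always toward the following segment.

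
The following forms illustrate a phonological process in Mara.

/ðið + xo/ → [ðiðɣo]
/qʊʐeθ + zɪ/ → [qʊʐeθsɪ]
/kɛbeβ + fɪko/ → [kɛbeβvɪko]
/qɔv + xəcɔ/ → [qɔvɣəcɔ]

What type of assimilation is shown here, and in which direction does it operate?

progressive voicing assimilation

Comparing underlying and surface forms, /x/ → [ɣ] is the alternation; the neighbouring /ð/ is constant.
/x/ is voiceless while /ð/ is voiced; the output [ɣ] is voiced, matching the trigger — so the feature that spreads is voicing.
Place and manner are unchanged, so the assimilation is partial, not total.
Checking the remaining alternations: /z/ → [s] after /θ/ (voiced → voiceless, matching voiceless); /f/ → [v] after /β/ (voiceless → voiced, matching voiced); /x/ → [ɣ] after /v/ (voiceless → voiced, matching voiced) — only voicing changes, and always toward the preceding segment.
Since the segment that changes follows the conditioning segment, the assimilation is progressive.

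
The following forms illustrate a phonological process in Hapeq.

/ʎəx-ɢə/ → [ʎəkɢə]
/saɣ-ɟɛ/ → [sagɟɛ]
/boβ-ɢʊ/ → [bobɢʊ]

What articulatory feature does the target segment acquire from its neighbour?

Comparing underlying and surface forms, /x/ → [k] is the alternation; the neighbouring /ɢ/ is constant.
The change fricative → stop matches the manner of the following /ɢ/, identifying this as manner assimilation.
Checking the remaining alternations: /ɣ/ → [g] before /ɟ/ (fricative → stop, matching a stop); /β/ → [b] before /ɢ/ (fricative → stop, matching a stop) — only manner changes, and always toward the following segment.

manner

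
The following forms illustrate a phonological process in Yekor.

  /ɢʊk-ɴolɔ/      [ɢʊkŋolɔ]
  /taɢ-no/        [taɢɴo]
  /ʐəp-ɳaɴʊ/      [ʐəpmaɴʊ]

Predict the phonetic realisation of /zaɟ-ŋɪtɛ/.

The data show progressive place assimilation: /ɴ/ → [ŋ] after /k/; /n/ → [ɴ] after /ɢ/; /ɳ/ → [m] after /p/. In each pair only place changes, matching the preceding consonant, while manner and voice stay constant.
The rule targets /ŋ/ (voiced velar nasal), which sits after the trigger /ɟ/ (palatal).
A voiced palatal nasal is [ɲ], so the surface segment is [ɲ].

[zaɟɲɪtɛ]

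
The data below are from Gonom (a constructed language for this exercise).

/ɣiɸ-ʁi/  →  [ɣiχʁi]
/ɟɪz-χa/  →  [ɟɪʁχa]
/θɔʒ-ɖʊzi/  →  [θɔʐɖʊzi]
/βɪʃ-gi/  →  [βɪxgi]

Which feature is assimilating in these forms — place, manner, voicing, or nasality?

Underlying /ɸ/ is realised as [χ] next to /ʁ/; /ʁ/ itself does not change.
/ɸ/ is bilabial while /ʁ/ is uvular; the output [χ] is uvular, matching the trigger — so the feature that spreads is place.
Checking the remaining alternations: /z/ → [ʁ] before /χ/ (alveolar → uvular, matching uvular); /ʒ/ → [ʐ] before /ɖ/ (postalveolar → retroflex, matching retroflex); /ʃ/ → [x] before /g/ (postalveolar → velar, matching velar) — only place changes, and always toward the following segment.

place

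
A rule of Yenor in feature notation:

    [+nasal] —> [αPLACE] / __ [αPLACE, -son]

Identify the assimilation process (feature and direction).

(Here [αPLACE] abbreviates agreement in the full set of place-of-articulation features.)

The shared variable α links the value of the place features (abbreviated [PLACE]) on the target to the same value on the neighbouring segment, so place is the feature that assimilates.
Since the environment is written after the underscore, the trigger follows the target; the direction is regressive.

regressive place assimilation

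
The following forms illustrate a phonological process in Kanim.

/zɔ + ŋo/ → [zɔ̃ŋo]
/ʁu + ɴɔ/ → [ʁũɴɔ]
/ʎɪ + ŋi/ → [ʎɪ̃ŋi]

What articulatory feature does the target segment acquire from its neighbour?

The vowel /ɔ/ surfaces as nasalised [ɔ̃] next to the following nasal /ŋ/ — it has acquired the [+nasal] feature of its neighbour.
Likewise in the remaining data: /u/ → [ũ] before /ɴ/; /ɪ/ → [ɪ̃] before /ŋ/ — each time a vowel is nasalised next to a following nasal.

nasality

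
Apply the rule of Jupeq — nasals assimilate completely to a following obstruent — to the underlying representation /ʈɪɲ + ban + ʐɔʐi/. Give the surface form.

[ʈɪbbaʐʐɔʐi]

/ɲ/ is the segment targeted by the rule; it sits immediately before /b/, so it assimilates completely and surfaces as [b].
The same rule applies at the second boundary: /n/ → [ʐ] next to /ʐ/.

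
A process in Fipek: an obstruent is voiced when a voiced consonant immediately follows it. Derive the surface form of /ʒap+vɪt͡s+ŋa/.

The rule targets /p/ (voiceless bilabial stop), which sits before the trigger /v/ (voiced).
The voiced bilabial stop is [b], so /p/ → [b].
At the second juncture, /t͡s/ likewise becomes [d͡z] adjacent to /ŋ/.

[ʒabvɪd͡zŋa]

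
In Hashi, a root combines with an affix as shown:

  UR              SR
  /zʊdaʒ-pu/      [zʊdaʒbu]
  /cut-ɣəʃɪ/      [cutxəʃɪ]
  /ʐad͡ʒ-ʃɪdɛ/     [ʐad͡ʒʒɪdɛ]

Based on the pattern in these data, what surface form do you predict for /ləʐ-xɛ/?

The data show progressive voicing assimilation: /p/ → [b] after /ʒ/; /ɣ/ → [x] after /t/; /ʃ/ → [ʒ] after /d͡ʒ/. In each pair only voicing changes, matching the preceding consonant, while place and manner stay constant.
/x/ is a voiceless velar fricative. The preceding trigger /ʐ/ is voiced, so /x/ must become voiced as well.
Changing only its voicing to voiced gives [ɣ] — the voiced velar fricative.

[ləʐɣɛ]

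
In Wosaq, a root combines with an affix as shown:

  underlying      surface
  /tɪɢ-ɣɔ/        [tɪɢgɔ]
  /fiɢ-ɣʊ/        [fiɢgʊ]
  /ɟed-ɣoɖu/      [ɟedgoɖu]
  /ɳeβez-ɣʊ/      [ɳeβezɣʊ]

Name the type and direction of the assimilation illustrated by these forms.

progressive manner assimilation

Underlying /ɣ/ is realised as [g] next to /ɢ/; /ɢ/ itself does not change.
The change fricative → stop matches the manner of the preceding /ɢ/, identifying this as manner assimilation.
Place and voice are unchanged, so the assimilation is partial, not total.
Checking the remaining alternation: /ɣ/ → [g] after /d/ (fricative → stop, matching a stop) — only manner changes, and always toward the preceding segment.
No alternation appears in [ɳeβezɣʊ]: there the adjacent consonants already agree in manner (/ɣ/ and /z/ are both fricatives), so this form is consistent with the same rule.
The trigger is the preceding segment, so the direction is progressive (perseverative).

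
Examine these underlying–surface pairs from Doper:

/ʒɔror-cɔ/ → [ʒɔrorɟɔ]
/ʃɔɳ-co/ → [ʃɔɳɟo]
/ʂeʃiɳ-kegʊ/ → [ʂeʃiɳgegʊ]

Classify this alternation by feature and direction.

progressive voicing assimilation

Underlying /c/ is realised as [ɟ] next to /r/; /r/ itself does not change.
The change voiceless → voiced matches the voicing of the preceding /r/, identifying this as voicing assimilation.
Place and manner are unchanged, so the assimilation is partial, not total.
Checking the remaining alternations: /c/ → [ɟ] after /ɳ/ (voiceless → voiced, matching voiced); /k/ → [g] after /ɳ/ (voiceless → voiced, matching voiced) — only voicing changes, and always toward the preceding segment.
The trigger is the preceding segment, so the direction is progressive (perseverative).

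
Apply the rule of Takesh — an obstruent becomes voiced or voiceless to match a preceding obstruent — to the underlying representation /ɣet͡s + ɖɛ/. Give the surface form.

/ɖ/ is a voiced retroflex stop. The preceding trigger /t͡s/ is voiceless, so /ɖ/ must become voiceless as well.
The voiceless retroflex stop is [ʈ], so /ɖ/ → [ʈ].

[ɣet͡sʈɛ]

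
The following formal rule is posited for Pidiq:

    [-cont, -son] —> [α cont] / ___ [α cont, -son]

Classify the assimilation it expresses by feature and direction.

regressive manner assimilation

The rule copies [cont] (continuancy) from the environment onto the target stops; since [±cont] encodes the stop/fricative manner contrast, the assimilating dimension is manner.
The conditioning segment sits to the right of the focus bar, meaning the trigger follows the segment that changes — regressive assimilation.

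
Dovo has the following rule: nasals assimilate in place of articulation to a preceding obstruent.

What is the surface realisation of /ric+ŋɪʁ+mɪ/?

The rule targets /ŋ/ (voiced velar nasal), which sits after the trigger /c/ (palatal).
Changing only its place to palatal gives [ɲ] — the voiced palatal nasal.
The same rule applies at the second boundary: /m/ → [ɴ] next to /ʁ/.

[ricɲɪʁɴɪ]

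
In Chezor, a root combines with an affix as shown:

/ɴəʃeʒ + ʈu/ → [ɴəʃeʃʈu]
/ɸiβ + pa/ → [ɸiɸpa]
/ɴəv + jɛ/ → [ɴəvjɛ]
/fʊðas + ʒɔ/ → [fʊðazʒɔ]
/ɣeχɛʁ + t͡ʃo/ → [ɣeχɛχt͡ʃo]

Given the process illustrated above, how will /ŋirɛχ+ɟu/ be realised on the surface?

The data show regressive voicing assimilation: /ʒ/ → [ʃ] before /ʈ/; /β/ → [ɸ] before /p/; /s/ → [z] before /ʒ/; /ʁ/ → [χ] before /t͡ʃ/. In each pair only voicing changes, matching the following consonant, while place and manner stay constant.
Nothing changes in [ɴəvjɛ]: there the adjacent consonants already agree in voicing (/v/ and /j/ are both voiced), so this form is consistent with the same rule.
The rule targets /χ/ (voiceless uvular fricative), which sits before the trigger /ɟ/ (voiced).
The voiced uvular fricative is [ʁ], so /χ/ → [ʁ].

[ŋirɛʁɟu]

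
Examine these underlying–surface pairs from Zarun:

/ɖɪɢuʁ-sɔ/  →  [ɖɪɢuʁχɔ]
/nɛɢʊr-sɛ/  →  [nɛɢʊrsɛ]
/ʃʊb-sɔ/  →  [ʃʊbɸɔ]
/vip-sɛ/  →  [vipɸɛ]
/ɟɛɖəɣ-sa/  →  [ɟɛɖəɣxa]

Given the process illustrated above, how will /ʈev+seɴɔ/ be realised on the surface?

[ʈevfeɴɔ]

The data show progressive place assimilation: /s/ → [χ] after /ʁ/; /s/ → [ɸ] after /b/; /s/ → [ɸ] after /p/; /s/ → [x] after /ɣ/. In each pair only place changes, matching the preceding consonant, while manner and voice stay constant.
No alternation appears in [nɛɢʊrsɛ]: there the adjacent consonants already agree in place (/s/ and /r/ are both alveolar), so this form is consistent with the same rule.
The rule targets /s/ (voiceless alveolar fricative), which sits after the trigger /v/ (labiodental).
The voiceless labiodental fricative is [f], so /s/ → [f].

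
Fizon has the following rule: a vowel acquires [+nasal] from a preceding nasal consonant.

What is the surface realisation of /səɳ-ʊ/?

/ʊ/ sits next to the nasal /ɳ/ and is therefore nasalised to [ʊ̃].

[səɳʊ̃]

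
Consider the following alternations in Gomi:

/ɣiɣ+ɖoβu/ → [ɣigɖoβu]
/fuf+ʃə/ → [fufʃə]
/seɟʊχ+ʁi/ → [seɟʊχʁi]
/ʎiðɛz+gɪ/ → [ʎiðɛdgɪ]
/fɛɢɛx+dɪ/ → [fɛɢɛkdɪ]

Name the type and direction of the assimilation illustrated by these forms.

regressive manner assimilation

Underlying /ɣ/ is realised as [g] next to /ɖ/; /ɖ/ itself does not change.
/ɣ/ is a fricative while /ɖ/ is a stop; the output [g] is a stop, matching the trigger — so the feature that spreads is manner.
Place and voice are unchanged, so the assimilation is partial, not total.
Checking the remaining alternations: /z/ → [d] before /g/ (fricative → stop, matching a stop); /x/ → [k] before /d/ (fricative → stop, matching a stop) — only manner changes, and always toward the following segment.
Nothing changes in [fufʃə], [seɟʊχʁi]: there the adjacent consonants already agree in manner (/f/ and /ʃ/ are both fricatives; /χ/ and /ʁ/ are both fricatives), so these forms are consistent with the same rule.
The trigger is the following segment, so the direction is regressive (anticipatory).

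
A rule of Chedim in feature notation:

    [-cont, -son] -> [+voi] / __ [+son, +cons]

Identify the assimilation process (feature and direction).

regressive voicing assimilation

The structural change is [+voi], and the conditioning segment [+son, +cons] (a sonorant consonant) is itself voiced, so the target comes to share the voicing of its neighbour — voicing assimilation.
The conditioning segment sits to the right of the focus bar, meaning the trigger follows the segment that changes — regressive assimilation.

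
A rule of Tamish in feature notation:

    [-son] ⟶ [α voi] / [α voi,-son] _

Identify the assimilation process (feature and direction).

progressive voicing assimilation

The rule copies [voi] from the environment onto the target, so the assimilating feature is voicing.
Since the environment is written before the underscore, the trigger precedes the target; the direction is progressive.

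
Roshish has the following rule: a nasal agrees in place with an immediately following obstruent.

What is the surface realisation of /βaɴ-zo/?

[βanzo]

The rule targets /ɴ/ (voiced uvular nasal), which sits before the trigger /z/ (alveolar).
Changing only its place to alveolar gives [n] — the voiced alveolar nasal.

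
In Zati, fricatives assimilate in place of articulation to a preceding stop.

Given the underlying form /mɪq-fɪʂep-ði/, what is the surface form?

[mɪqχɪʂepβi]

/f/ is a voiceless labiodental fricative. The preceding trigger /q/ is uvular, so /f/ must become uvular as well.
A voiceless uvular fricative is [χ], so the surface segment is [χ].
At the second juncture, /ð/ likewise becomes [β] adjacent to /p/.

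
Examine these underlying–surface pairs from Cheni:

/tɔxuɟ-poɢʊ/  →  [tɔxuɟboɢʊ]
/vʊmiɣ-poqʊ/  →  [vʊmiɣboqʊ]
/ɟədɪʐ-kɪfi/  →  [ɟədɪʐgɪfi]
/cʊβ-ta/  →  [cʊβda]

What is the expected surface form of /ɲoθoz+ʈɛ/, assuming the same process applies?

The data show progressive voicing assimilation: /p/ → [b] after /ɟ/; /p/ → [b] after /ɣ/; /k/ → [g] after /ʐ/; /t/ → [d] after /β/. In each pair only voicing changes, matching the preceding consonant, while place and manner stay constant.
The rule targets /ʈ/ (voiceless retroflex stop), which sits after the trigger /z/ (voiced).
Changing only its voicing to voiced gives [ɖ] — the voiced retroflex stop.

[ɲoθozɖɛ]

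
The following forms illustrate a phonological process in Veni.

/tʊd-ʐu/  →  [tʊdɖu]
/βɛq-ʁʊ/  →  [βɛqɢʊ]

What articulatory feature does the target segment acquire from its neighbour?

manner

The segment that alternates is /ʐ/, which surfaces as [ɖ] when adjacent to /d/.
/ʐ/ is a fricative while /d/ is a stop; the output [ɖ] is a stop, matching the trigger — so the feature that spreads is manner.
Checking the remaining alternation: /ʁ/ → [ɢ] after /q/ (fricative → stop, matching a stop) — only manner changes, and always toward the preceding segment.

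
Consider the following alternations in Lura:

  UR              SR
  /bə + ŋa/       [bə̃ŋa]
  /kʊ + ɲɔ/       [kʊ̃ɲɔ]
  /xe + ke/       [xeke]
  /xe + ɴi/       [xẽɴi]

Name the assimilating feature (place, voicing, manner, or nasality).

nasality

The vowel /ə/ surfaces as nasalised [ə̃] next to the following nasal /ŋ/ — it has acquired the [+nasal] feature of its neighbour.
Likewise in the remaining data: /ʊ/ → [ʊ̃] before /ɲ/; /e/ → [ẽ] before /ɴ/ — each time a vowel is nasalised next to a following nasal.
No change occurs in [xeke] because the vowel at the boundary is adjacent to an oral consonant, not a nasal (/e/ next to /k/).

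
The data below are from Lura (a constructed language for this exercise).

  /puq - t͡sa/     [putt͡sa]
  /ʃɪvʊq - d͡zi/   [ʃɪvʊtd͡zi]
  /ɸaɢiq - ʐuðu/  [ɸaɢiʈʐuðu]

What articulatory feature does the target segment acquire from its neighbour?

place

The segment that alternates is /q/, which surfaces as [t] when adjacent to /t͡s/.
The change uvular → alveolar matches the place of the following /t͡s/, identifying this as place assimilation.
The same holds elsewhere in the data: /q/ → [t] before /d͡z/ (uvular → alveolar, matching alveolar); /q/ → [ʈ] before /ʐ/ (uvular → retroflex, matching retroflex) — only place changes, and always toward the following segment.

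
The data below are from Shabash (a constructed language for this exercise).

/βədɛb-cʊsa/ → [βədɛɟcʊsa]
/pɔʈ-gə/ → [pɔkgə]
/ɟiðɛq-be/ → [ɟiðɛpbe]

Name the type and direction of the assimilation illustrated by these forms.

regressive place assimilation

Comparing underlying and surface forms, /b/ → [ɟ] is the alternation; the neighbouring /c/ is constant.
/b/ is bilabial while /c/ is palatal; the output [ɟ] is palatal, matching the trigger — so the feature that spreads is place.
Manner and voice are unchanged, so the assimilation is partial, not total.
Checking the remaining alternations: /ʈ/ → [k] before /g/ (retroflex → velar, matching velar); /q/ → [p] before /b/ (uvular → bilabial, matching bilabial) — only place changes, and always toward the following segment.
Since the segment that changes precedes the conditioning segment, the assimilation is regressive.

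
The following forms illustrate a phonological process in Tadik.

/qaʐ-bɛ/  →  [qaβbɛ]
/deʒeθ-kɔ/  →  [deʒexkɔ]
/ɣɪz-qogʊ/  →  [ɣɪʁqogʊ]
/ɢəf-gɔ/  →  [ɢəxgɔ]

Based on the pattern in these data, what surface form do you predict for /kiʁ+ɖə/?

The data show regressive place assimilation: /ʐ/ → [β] before /b/; /θ/ → [x] before /k/; /z/ → [ʁ] before /q/; /f/ → [x] before /g/. In each pair only place changes, matching the following consonant, while manner and voice stay constant.
/ʁ/ is a voiced uvular fricative. The following trigger /ɖ/ is retroflex, so /ʁ/ must become retroflex as well.
Changing only its place to retroflex gives [ʐ] — the voiced retroflex fricative.

[kiʐɖə]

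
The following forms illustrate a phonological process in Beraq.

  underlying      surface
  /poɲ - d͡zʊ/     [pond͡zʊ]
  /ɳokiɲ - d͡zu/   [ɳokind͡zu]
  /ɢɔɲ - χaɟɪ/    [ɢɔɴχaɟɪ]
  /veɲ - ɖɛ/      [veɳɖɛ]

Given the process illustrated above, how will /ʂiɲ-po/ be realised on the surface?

The data show regressive place assimilation: /ɲ/ → [n] before /d͡z/; /ɲ/ → [ɴ] before /χ/; /ɲ/ → [ɳ] before /ɖ/. In each pair only place changes, matching the following consonant, while manner and voice stay constant.
/ɲ/ is a voiced palatal nasal. The following trigger /p/ is bilabial, so /ɲ/ must become bilabial as well.
Changing only its place to bilabial gives [m] — the voiced bilabial nasal.

[ʂimpo]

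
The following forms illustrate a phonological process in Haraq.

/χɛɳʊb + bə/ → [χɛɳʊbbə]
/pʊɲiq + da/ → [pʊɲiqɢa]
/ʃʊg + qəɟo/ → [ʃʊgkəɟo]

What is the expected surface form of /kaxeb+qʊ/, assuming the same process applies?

[kaxebpʊ]

The data show progressive place assimilation: /d/ → [ɢ] after /q/; /q/ → [k] after /g/. In each pair only place changes, matching the preceding consonant, while manner and voice stay constant.
Nothing changes in [χɛɳʊbbə]: there the adjacent consonants already agree in place (/b/ and /b/ are both bilabial), so this form is consistent with the same rule.
/q/ is a voiceless uvular stop. The preceding trigger /b/ is bilabial, so /q/ must become bilabial as well.
A voiceless bilabial stop is [p], so the surface segment is [p].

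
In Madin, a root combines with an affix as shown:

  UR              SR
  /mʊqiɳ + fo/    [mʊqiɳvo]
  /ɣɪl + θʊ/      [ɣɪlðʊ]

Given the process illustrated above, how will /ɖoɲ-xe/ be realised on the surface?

The data show progressive voicing assimilation: /f/ → [v] after /ɳ/; /θ/ → [ð] after /l/. In each pair only voicing changes, matching the preceding consonant, while place and manner stay constant.
The rule targets /x/ (voiceless velar fricative), which sits after the trigger /ɲ/ (voiced).
A voiced velar fricative is [ɣ], so the surface segment is [ɣ].

[ɖoɲɣe]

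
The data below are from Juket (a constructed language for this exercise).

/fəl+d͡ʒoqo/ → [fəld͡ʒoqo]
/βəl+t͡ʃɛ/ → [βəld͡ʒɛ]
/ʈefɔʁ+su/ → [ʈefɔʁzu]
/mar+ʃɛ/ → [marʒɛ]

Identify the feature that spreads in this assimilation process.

voicing

Underlying /t͡ʃ/ is realised as [d͡ʒ] next to /l/; /l/ itself does not change.
/t͡ʃ/ is voiceless while /l/ is voiced; the output [d͡ʒ] is voiced, matching the trigger — so the feature that spreads is voicing.
The same holds elsewhere in the data: /s/ → [z] after /ʁ/ (voiceless → voiced, matching voiced); /ʃ/ → [ʒ] after /r/ (voiceless → voiced, matching voiced) — only voicing changes, and always toward the preceding segment.
Nothing changes in [fəld͡ʒoqo]: there the adjacent consonants already agree in voicing (/d͡ʒ/ and /l/ are both voiced), so this form is consistent with the same rule.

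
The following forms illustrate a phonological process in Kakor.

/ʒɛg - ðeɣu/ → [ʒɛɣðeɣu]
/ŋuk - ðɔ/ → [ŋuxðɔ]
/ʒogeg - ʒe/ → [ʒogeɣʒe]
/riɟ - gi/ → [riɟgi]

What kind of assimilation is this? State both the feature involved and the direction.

Comparing underlying and surface forms, /g/ → [ɣ] is the alternation; the neighbouring /ð/ is constant.
The change stop → fricative matches the manner of the following /ð/, identifying this as manner assimilation.
Place and voice are unchanged, so the assimilation is partial, not total.
The other alternating forms pattern the same way: /k/ → [x] before /ð/ (stop → fricative, matching a fricative); /g/ → [ɣ] before /ʒ/ (stop → fricative, matching a fricative) — only manner changes, and always toward the following segment.
Nothing changes in [riɟgi]: there the adjacent consonants already agree in manner (/ɟ/ and /g/ are both stops), so this form is consistent with the same rule.
The trigger is the following segment, so the direction is regressive (anticipatory).

regressive manner assimilation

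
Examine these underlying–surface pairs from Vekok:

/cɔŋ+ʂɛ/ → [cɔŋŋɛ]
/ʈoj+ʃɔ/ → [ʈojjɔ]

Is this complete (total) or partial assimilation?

Comparing underlying and surface forms, /ʂ/ → [ŋ] is the alternation; the neighbouring /ŋ/ is constant.
The output [ŋ] is identical to the trigger /ŋ/ — every feature (place, manner, voicing) has been copied — so this is total assimilation.
The other form behaves the same way: /ʃ/ → [j] after /j/ — in each case the output is a copy of the preceding consonant.

total assimilation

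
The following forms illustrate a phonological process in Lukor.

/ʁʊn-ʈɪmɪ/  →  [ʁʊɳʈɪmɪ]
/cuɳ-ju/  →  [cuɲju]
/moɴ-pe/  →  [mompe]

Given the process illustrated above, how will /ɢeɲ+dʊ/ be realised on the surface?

[ɢendʊ]

The data show regressive place assimilation: /n/ → [ɳ] before /ʈ/; /ɳ/ → [ɲ] before /j/; /ɴ/ → [m] before /p/. In each pair only place changes, matching the following consonant, while manner and voice stay constant.
/ɲ/ is a voiced palatal nasal. The following trigger /d/ is alveolar, so /ɲ/ must become alveolar as well.
The voiced alveolar nasal is [n], so /ɲ/ → [n].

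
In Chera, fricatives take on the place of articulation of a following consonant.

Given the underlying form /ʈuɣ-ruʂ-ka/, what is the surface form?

[ʈuzruxka]

The rule targets /ɣ/ (voiced velar fricative), which sits before the trigger /r/ (alveolar).
The voiced alveolar fricative is [z], so /ɣ/ → [z].
The same rule applies at the second boundary: /ʂ/ → [x] next to /k/.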